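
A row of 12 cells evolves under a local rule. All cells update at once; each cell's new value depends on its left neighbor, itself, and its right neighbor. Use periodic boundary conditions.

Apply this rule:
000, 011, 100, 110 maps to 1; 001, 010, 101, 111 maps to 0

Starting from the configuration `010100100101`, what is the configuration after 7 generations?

000010010000
111001001111
001100101000
101110000111
101011110100
000010010010
111001001001

111001001001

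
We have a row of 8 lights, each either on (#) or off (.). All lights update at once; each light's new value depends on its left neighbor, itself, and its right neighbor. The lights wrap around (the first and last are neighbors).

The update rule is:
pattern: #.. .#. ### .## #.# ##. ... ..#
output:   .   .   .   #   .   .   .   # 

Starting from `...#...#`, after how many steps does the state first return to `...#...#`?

..#...#.
.#...#..
#...#...
...#...#

4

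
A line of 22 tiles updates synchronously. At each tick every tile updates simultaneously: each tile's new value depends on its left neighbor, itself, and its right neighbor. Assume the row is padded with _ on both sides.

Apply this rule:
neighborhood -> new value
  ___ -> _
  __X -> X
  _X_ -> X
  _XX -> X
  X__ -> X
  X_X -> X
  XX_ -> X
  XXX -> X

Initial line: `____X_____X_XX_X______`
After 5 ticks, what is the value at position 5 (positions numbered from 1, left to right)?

X

tick 1: ___XXX___XXXXXXXX_____
tick 2: __XXXXX_XXXXXXXXXX____
tick 3: _XXXXXXXXXXXXXXXXXX___
tick 4: XXXXXXXXXXXXXXXXXXXX__
tick 5: XXXXXXXXXXXXXXXXXXXXX_
position 5 holds X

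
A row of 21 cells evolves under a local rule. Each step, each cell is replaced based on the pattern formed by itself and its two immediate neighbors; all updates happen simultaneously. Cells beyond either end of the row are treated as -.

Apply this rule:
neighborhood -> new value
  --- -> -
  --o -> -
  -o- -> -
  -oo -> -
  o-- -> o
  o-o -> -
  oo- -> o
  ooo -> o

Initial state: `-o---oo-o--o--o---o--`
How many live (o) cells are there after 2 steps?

--o---o--o--o--o---o-
---o---o--o--o--o---o
count of o: 6

6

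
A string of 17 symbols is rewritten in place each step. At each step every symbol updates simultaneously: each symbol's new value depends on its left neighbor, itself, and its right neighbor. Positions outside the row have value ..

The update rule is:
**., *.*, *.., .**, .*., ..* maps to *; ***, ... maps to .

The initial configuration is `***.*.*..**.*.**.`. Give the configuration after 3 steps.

*.**...........**

step 1: *.***************
step 2: ***.............*
step 3: *.**...........**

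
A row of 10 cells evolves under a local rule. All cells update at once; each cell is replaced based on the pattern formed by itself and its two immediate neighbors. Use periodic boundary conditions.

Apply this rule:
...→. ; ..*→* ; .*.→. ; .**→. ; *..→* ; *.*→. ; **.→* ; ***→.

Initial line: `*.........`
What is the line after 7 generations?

generation 1: .*.......*
generation 2: ..*.....*.
generation 3: .*.*...*.*
generation 4: ....*.*...
generation 5: ...*...*..
generation 6: ..*.*.*.*.
generation 7: .*.......*

.*.......*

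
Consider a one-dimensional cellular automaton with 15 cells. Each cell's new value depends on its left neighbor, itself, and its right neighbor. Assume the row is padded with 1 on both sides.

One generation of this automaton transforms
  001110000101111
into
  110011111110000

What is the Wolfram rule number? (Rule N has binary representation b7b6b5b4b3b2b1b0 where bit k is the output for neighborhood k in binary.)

position 3: 111 → 0  (bit 7 = 0)
position 4: 110 → 1  (bit 6 = 1)
position 10: 101 → 1  (bit 5 = 1)
position 0: 100 → 1  (bit 4 = 1)
position 2: 011 → 0  (bit 3 = 0)
position 9: 010 → 1  (bit 2 = 1)
position 1: 001 → 1  (bit 1 = 1)
position 6: 000 → 1  (bit 0 = 1)
bits b7..b0 = 01110111 = 119

119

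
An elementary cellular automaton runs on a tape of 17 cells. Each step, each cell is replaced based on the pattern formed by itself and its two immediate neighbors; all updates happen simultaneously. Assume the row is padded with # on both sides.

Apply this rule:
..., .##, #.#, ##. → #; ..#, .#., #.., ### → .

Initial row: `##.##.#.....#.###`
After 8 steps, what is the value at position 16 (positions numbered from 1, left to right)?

.#####..###..##..
##...#..#.#..##..
.#.#.....#...##..
#.#..###...#.##..
##...#.#.#..###..
.#.#..#.#...#.#..
#.#....#..#..#...
##..##.........#.
position 16 holds #

#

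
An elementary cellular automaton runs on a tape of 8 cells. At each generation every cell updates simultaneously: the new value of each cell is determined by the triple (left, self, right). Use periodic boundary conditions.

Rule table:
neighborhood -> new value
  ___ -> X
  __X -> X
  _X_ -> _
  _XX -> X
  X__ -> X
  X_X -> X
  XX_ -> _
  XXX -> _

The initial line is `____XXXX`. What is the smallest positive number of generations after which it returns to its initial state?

16

XXXXX___
X____XXX
_XXXXX__
XX____XX
__XXXXX_
XXX____X
___XXXXX
XXXX____
X___XXXX
_XXXX___
XX___XXX
__XXXX__
XXX___XX
___XXXX_
XXXX___X
____XXXX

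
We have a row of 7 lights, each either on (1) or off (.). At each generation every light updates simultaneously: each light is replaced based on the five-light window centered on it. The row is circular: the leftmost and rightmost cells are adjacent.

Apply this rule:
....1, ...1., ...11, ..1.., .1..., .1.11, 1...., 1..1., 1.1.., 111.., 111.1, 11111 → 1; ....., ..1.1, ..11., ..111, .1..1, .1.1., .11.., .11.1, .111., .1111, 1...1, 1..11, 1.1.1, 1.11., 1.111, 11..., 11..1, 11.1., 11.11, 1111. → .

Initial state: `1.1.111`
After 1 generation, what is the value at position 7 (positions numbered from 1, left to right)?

generation 1: 1..1...
position 7 holds .

.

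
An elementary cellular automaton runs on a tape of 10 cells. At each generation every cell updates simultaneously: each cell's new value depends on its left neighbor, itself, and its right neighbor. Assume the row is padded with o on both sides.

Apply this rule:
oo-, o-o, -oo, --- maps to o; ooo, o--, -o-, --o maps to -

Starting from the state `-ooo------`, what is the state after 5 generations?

generation 1: oo-o-oooo-
generation 2: -oo-oo--oo
generation 3: oooooo--o-
generation 4: -----o---o
generation 5: -ooo---o-o

-ooo---o-o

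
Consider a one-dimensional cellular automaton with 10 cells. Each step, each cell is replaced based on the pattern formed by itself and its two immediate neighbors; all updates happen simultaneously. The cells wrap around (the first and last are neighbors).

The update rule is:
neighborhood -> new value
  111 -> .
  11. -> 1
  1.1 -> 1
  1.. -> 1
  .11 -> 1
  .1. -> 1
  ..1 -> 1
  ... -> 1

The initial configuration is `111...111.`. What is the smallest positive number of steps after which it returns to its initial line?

1.11111.11
111...111.

2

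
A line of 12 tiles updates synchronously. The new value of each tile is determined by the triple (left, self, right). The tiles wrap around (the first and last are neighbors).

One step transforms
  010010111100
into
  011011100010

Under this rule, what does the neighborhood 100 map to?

1

At position 2 the neighborhood is 100; the next row has 1 there.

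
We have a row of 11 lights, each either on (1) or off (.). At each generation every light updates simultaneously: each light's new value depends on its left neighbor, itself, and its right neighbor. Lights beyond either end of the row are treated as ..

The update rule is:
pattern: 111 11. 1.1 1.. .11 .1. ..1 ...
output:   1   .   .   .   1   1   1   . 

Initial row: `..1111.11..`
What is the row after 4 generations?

.1111..1...
1111..11...
111..11....
11..11.....

11..11.....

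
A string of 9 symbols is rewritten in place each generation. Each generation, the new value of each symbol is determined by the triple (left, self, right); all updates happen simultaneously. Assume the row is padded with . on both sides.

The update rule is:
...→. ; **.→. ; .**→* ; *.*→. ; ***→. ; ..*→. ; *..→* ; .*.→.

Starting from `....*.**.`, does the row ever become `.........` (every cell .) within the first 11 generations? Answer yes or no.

generation 1: ......*.*
generation 2: .........
all cells are . at generation 2

yes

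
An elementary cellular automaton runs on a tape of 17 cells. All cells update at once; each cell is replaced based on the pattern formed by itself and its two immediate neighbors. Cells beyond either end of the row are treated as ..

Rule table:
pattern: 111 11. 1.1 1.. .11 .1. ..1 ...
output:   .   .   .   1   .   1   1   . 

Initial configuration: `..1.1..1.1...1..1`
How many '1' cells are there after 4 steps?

step 1: .11.1111.11.11111
step 2: 1................
step 3: 11...............
step 4: ..1..............
count of 1: 1

1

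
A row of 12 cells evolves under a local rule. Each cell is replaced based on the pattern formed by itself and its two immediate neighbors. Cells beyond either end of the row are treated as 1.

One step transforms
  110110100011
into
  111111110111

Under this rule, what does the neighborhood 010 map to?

1

At position 6 the neighborhood is 010; the next row has 1 there.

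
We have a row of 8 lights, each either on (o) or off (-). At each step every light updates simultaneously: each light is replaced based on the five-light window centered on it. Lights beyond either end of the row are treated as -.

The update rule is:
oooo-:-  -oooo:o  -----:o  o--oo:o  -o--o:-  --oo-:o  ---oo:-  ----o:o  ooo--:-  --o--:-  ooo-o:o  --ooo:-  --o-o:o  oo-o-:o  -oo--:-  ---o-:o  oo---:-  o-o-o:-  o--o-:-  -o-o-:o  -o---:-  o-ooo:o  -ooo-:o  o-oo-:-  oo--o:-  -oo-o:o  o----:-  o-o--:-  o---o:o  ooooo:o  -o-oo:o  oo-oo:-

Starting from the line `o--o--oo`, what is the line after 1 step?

-----oo-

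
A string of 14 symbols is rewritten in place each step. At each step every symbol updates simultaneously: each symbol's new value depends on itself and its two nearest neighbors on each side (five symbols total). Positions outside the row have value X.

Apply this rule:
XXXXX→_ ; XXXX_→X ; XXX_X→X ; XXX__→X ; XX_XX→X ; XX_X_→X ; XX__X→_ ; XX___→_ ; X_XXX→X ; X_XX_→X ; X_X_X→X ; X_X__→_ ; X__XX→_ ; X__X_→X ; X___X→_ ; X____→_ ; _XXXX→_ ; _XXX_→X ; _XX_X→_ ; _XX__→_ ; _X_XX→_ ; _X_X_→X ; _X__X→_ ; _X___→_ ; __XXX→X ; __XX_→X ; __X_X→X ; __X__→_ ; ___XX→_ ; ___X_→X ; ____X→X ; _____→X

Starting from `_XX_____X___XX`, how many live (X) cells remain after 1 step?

6

XX___XXX____X_
count of X: 6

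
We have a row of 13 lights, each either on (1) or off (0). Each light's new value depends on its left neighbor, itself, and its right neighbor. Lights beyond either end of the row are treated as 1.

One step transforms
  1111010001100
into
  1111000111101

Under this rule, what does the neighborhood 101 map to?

At position 4 the neighborhood is 101; the next row has 0 there.

0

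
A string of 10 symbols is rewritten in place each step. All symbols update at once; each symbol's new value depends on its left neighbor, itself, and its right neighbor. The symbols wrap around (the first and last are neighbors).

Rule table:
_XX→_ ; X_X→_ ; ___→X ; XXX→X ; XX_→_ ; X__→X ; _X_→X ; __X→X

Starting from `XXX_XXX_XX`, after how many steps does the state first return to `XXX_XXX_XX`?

step 1: XX___X___X
step 2: X_XXXXXXX_
step 3: X__XXXXX__
step 4: XXX_XXX_XX

4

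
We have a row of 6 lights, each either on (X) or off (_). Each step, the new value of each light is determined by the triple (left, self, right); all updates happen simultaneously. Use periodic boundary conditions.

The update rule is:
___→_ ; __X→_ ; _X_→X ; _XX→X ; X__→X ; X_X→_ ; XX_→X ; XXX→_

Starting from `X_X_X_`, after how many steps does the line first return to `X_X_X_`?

X_X_X_

1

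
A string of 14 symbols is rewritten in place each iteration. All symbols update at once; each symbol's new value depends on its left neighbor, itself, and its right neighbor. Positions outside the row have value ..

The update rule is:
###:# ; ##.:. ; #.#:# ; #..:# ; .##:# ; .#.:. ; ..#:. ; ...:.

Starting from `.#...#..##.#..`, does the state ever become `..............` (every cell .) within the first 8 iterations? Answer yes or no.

iteration 1: ..#...#.#.#.#.
iteration 2: ...#...#.#.#.#
iteration 3: ....#...#.#.#.
iteration 4: .....#...#.#.#
iteration 5: ......#...#.#.
iteration 6: .......#...#.#
iteration 7: ........#...#.
iteration 8: .........#...#
iteration 8 is .........#...#, still not uniform .

no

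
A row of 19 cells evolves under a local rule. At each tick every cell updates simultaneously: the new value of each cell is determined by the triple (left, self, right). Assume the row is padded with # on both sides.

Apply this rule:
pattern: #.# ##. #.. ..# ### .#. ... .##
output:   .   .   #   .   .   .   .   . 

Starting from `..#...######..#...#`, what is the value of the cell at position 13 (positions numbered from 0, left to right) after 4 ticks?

.

#..#........#..#...
.#..#........#..#..
..#..#........#..#.
#..#..#........#...
position 13 holds .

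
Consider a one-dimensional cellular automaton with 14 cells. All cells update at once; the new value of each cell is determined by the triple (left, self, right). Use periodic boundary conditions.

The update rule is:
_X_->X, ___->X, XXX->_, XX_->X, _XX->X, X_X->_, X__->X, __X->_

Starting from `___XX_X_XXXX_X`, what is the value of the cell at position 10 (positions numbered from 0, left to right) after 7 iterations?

iteration 1: XX_XX_X_X__X_X
iteration 2: _X_XX_X_XX_X_X
iteration 3: _X_XX_X_XX_X_X  (fixed point — unchanged through iteration 7)
position 10 holds _

_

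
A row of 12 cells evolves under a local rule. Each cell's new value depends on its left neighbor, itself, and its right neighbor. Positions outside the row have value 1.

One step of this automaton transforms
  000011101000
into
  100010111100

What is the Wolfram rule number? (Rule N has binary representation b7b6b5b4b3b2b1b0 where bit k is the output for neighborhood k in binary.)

position 5: 111 → 0  (bit 7 = 0)
position 6: 110 → 1  (bit 6 = 1)
position 7: 101 → 1  (bit 5 = 1)
position 0: 100 → 1  (bit 4 = 1)
position 4: 011 → 1  (bit 3 = 1)
position 8: 010 → 1  (bit 2 = 1)
position 3: 001 → 0  (bit 1 = 0)
position 1: 000 → 0  (bit 0 = 0)
bits b7..b0 = 01111100 = 124

124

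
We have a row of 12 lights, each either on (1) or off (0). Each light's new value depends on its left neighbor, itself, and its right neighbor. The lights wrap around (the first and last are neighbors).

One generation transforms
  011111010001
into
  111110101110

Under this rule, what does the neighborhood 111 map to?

1

At position 2 the neighborhood is 111; the next row has 1 there.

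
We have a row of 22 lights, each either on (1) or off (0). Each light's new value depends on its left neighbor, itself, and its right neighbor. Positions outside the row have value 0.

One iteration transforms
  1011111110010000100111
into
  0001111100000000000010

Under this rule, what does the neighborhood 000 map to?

At position 13 the neighborhood is 000; the next row has 0 there.

0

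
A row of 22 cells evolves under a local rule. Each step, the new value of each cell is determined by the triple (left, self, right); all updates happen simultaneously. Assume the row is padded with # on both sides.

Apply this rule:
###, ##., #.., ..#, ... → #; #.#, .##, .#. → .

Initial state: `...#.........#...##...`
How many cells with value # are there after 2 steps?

step 1: ###.#########.###.####
step 2: ###..########..##..###
count of #: 16

16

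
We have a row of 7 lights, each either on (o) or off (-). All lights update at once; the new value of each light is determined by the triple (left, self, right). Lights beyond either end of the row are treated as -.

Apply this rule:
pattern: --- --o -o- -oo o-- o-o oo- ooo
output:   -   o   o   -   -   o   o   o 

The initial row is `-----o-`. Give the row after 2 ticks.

----oo-
---o-o-

---o-o-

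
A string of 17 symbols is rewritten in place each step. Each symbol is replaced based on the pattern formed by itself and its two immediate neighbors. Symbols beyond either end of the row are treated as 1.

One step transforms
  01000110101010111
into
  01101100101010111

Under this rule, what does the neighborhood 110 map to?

0

At position 6 the neighborhood is 110; the next row has 0 there.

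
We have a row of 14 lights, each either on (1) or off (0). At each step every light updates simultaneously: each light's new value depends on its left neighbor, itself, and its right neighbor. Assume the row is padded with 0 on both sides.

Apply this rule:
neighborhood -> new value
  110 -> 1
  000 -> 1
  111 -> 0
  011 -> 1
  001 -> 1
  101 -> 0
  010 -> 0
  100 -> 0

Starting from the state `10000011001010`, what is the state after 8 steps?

step 1: 00111111010000
step 2: 11100001000111
step 3: 10101110011101
step 4: 00001010110100
step 5: 11110000110001
step 6: 10010111110110
step 7: 00100100010110
step 8: 11001001100110

11001001100110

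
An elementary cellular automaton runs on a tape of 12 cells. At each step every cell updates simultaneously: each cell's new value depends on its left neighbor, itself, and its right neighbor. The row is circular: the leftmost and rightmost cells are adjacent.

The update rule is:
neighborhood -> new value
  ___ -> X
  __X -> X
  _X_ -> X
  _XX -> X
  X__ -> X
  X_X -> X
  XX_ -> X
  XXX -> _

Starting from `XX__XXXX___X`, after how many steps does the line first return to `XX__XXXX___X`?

2

_XXXX__XXXXX
XX__XXXX___X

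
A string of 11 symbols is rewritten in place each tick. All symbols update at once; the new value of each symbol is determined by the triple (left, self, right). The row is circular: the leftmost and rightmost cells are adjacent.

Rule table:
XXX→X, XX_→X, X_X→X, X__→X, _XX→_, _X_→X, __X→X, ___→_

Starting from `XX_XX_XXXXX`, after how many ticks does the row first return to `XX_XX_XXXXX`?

tick 1: XXX_XX_XXXX
tick 2: XXXX_XX_XXX
tick 3: XXXXX_XX_XX
tick 4: XXXXXX_XX_X
tick 5: XXXXXXX_XX_
tick 6: _XXXXXXX_XX
tick 7: X_XXXXXXX_X
tick 8: XX_XXXXXXX_
tick 9: _XX_XXXXXXX
tick 10: X_XX_XXXXXX
tick 11: XX_XX_XXXXX

11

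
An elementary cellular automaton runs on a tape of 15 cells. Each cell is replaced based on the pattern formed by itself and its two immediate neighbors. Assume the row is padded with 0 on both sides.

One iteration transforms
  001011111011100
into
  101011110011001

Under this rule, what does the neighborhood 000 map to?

At position 0 the neighborhood is 000; the next row has 1 there.

1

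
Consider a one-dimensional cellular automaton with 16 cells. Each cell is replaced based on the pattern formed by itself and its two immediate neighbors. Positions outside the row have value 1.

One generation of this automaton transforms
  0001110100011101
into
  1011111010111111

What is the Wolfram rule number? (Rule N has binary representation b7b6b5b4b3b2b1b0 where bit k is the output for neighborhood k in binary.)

250

position 4: 111 → 1  (bit 7 = 1)
position 5: 110 → 1  (bit 6 = 1)
position 6: 101 → 1  (bit 5 = 1)
position 0: 100 → 1  (bit 4 = 1)
position 3: 011 → 1  (bit 3 = 1)
position 7: 010 → 0  (bit 2 = 0)
position 2: 001 → 1  (bit 1 = 1)
position 1: 000 → 0  (bit 0 = 0)
bits b7..b0 = 11111010 = 250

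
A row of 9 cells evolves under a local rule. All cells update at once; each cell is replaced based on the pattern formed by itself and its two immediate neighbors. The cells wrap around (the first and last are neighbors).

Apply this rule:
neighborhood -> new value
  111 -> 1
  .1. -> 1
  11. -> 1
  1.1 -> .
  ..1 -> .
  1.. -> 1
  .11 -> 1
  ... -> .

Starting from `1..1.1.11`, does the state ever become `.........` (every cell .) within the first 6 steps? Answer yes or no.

11.1.1.11
11.1.1.11  (fixed point — unchanged through step 6)
step 6 is 11.1.1.11, still not uniform .

no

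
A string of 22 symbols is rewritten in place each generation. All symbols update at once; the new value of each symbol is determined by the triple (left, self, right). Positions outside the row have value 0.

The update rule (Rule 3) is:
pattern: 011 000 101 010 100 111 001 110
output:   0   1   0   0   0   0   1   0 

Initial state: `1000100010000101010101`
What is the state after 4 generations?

1110001000100001111111

0011001100111000000000
1100010001000011111111
0001100110011100000000
1110001000100001111111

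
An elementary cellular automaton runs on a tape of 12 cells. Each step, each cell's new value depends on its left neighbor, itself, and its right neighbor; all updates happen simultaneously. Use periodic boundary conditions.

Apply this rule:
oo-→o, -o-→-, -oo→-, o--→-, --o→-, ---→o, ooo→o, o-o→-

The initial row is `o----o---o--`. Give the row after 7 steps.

ooo--o---o-o

step 1: --oo---o----
step 2: o--o-o---ooo
step 3: o------o--oo
step 4: o-oooo-----o
step 5: o--ooo-ooo--
step 6: ----oo--oo--
step 7: ooo--o---o-o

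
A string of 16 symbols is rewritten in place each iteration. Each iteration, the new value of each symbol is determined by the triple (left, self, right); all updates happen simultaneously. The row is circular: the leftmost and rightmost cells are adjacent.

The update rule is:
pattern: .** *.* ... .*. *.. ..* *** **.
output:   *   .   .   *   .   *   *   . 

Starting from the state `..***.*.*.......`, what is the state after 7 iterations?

**..**.....***..

iteration 1: .***..*.*.......
iteration 2: ***..**.*.......
iteration 3: **..**..*......*
iteration 4: *..**..**.....**
iteration 5: ..**..**.....***
iteration 6: .**..**.....***.
iteration 7: **..**.....***..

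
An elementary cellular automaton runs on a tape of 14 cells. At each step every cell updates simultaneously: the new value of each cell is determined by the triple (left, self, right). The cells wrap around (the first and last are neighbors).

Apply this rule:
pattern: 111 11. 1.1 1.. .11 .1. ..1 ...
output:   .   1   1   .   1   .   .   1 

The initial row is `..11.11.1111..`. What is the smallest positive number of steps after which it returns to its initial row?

1.1111111..1.1
111.....1...11
..1.111...1.1.
1..11.1.1..1..
...111.1......
11.1.11..11111
.11.111..1....
.1111.1....111
11..11..11.1.1
.1..11..111.11
1...11..1.1111
1.1.11...11...
.1.111.1.11.1.
..11.11.1111..

14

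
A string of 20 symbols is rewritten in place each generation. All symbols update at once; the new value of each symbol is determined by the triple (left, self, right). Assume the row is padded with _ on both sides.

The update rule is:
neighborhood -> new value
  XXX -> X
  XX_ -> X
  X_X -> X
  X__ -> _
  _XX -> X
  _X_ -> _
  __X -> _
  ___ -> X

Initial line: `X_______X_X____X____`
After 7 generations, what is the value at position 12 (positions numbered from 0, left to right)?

X

generation 1: __XXXXX__X__XX___XXX
generation 2: X_XXXXX_____XX_X_XXX
generation 3: _XXXXXX_XXX_XXX_XXXX
generation 4: _XXXXXXXXXXXXXXXXXXX
generation 5: _XXXXXXXXXXXXXXXXXXX  (fixed point — unchanged through generation 7)
position 12 holds X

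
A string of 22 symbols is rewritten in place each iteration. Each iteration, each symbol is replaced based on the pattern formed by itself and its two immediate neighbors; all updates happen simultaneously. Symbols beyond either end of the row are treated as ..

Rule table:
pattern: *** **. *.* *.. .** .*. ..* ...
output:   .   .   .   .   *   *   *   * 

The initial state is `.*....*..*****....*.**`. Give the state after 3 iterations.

iteration 1: **.****.**.....****.*.
iteration 2: *..*....*..*****....*.
iteration 3: *.**.****.**.....****.

*.**.****.**.....****.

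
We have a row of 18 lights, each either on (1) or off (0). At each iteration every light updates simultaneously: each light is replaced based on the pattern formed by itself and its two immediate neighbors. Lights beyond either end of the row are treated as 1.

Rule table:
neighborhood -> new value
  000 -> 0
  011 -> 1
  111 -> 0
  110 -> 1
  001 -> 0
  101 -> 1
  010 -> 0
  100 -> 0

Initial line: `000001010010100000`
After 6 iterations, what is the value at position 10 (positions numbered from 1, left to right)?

0

iteration 1: 000000100001000000
iteration 2: 000000000000000000
iteration 3: 000000000000000000  (fixed point — unchanged through iteration 6)
position 10 holds 0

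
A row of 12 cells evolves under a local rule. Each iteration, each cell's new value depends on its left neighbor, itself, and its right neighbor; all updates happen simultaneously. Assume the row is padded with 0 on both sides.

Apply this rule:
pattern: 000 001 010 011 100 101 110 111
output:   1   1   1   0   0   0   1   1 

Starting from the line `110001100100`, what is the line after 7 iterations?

010110101101

010110101101
110010100101
010110101101  (repeats iteration 1; period 2)
iteration 7: 010110101101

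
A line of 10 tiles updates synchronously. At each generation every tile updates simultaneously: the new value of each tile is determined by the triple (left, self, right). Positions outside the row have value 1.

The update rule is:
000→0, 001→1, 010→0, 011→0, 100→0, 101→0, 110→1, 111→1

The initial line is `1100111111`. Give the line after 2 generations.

1101011111
1100001111

1100001111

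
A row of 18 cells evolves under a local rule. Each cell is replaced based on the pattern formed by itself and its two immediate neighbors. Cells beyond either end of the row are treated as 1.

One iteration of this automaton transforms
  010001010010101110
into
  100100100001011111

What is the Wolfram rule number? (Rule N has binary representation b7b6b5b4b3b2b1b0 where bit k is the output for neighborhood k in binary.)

position 15: 111 → 1  (bit 7 = 1)
position 16: 110 → 1  (bit 6 = 1)
position 0: 101 → 1  (bit 5 = 1)
position 2: 100 → 0  (bit 4 = 0)
position 14: 011 → 1  (bit 3 = 1)
position 1: 010 → 0  (bit 2 = 0)
position 4: 001 → 0  (bit 1 = 0)
position 3: 000 → 1  (bit 0 = 1)
bits b7..b0 = 11101001 = 233

233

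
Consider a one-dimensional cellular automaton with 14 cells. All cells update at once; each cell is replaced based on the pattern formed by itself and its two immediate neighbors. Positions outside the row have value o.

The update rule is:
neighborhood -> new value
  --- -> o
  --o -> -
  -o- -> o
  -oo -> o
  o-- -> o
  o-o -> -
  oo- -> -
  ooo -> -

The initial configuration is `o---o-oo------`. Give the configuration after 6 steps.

step 1: -oo-o-o-ooooo-
step 2: -o--o-o-o-----
step 3: -oo-o-o-ooooo-  (repeats step 1; period 2)
step 6: -o--o-o-o-----

-o--o-o-o-----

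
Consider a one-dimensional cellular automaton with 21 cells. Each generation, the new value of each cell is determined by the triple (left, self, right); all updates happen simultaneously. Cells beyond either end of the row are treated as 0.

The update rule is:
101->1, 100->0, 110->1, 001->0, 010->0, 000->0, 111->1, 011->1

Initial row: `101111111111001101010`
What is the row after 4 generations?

011111111111001111000

011111111111001110100
011111111111001111000
011111111111001111000  (fixed point — unchanged through generation 4)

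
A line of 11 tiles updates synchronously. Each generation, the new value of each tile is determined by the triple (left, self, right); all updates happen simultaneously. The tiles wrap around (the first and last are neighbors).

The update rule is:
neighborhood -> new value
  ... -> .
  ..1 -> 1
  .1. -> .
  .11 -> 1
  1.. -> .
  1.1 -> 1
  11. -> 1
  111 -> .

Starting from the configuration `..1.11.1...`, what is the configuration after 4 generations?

.1.1111....
1.11..1....
.111.1....1
11.11....1.

11.11....1.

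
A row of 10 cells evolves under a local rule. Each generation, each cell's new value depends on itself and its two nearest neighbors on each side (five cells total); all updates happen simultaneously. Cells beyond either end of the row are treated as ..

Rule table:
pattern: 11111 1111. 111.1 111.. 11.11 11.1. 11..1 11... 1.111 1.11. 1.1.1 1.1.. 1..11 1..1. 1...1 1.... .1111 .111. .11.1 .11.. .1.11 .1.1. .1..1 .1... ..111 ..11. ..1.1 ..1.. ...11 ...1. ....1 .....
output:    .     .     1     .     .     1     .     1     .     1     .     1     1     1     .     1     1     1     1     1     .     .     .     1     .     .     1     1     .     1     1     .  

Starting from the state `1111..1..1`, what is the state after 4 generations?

11...11.11

generation 1: .1...11.11
generation 2: 111...1.11
generation 3: .1.1.11.11
generation 4: 11...11.11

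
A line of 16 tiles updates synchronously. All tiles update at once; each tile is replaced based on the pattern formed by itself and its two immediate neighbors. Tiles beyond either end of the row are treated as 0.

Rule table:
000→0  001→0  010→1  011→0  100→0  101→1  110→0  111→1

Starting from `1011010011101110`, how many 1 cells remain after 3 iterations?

3

1100110001010100
0000000001111100
0000000000111000
count of 1: 3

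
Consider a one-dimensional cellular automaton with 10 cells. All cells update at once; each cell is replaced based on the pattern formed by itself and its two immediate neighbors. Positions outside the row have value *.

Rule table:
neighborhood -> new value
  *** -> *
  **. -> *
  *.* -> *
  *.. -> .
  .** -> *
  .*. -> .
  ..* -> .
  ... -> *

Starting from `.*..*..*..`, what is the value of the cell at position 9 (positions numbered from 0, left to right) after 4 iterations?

*

*.........
*.*******.
**********
**********
position 9 holds *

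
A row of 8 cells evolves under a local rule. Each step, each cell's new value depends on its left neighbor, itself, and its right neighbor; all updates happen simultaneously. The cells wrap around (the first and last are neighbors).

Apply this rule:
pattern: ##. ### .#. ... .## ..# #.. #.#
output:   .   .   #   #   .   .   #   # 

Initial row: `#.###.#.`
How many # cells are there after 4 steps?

2

##...###
..##....
#...####
.##.....
count of #: 2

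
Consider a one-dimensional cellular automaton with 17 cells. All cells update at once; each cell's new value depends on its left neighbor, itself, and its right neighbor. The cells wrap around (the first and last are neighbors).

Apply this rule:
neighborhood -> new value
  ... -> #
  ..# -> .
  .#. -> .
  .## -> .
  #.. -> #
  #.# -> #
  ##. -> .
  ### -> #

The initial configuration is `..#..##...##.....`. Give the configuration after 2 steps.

#..#...##...#####
.#..##...##..####

.#..##...##..####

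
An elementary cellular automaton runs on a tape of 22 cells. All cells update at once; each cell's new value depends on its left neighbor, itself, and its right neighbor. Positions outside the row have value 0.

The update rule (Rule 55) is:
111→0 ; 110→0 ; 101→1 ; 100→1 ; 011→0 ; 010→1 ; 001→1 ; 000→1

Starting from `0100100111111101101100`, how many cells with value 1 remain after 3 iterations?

9

1111111000000010010011
0000000111111111111100
1111111000000000000011
count of 1: 9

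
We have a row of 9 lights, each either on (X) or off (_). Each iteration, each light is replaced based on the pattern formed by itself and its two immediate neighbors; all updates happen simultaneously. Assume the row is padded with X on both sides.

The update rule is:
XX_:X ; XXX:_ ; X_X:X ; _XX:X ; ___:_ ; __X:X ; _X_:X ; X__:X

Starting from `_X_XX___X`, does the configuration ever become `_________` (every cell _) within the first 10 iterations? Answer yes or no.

XXXXXX_XX
_____XXX_
X___XX_XX
XX_XXXXX_
_XXX___XX
XX_XX_XX_
_XXXXXXXX
XX_______
_XX_____X
XXXX___XX
iteration 10 is XXXX___XX, still not uniform _

no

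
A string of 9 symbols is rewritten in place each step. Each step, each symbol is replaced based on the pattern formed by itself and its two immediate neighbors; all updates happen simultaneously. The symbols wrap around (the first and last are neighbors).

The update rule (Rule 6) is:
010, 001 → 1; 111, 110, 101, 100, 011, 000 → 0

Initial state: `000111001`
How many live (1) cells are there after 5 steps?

001000011
011000100
100001100
100010001
000110010
count of 1: 3

3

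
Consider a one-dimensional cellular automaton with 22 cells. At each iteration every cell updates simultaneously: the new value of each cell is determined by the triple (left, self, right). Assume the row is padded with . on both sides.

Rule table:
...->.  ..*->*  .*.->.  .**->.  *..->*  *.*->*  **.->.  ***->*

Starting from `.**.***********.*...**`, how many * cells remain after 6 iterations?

*..*.*********.*.*.*..
.**.*.*******.*.*.*.*.
*..*.*.*****.*.*.*.*.*
.**.*.*.***.*.*.*.*.*.
*..*.*.*.*.*.*.*.*.*.*
.**.*.*.*.*.*.*.*.*.*.
count of *: 11

11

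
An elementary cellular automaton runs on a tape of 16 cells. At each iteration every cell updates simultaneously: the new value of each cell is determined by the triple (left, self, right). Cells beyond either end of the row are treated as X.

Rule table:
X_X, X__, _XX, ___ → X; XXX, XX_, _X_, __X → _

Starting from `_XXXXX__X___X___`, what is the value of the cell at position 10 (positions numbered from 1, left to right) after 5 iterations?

iteration 1: XX____X__XX__XX_
iteration 2: __XXX__X_X_X_X_X
iteration 3: X_X__X__X_X_X_XX
iteration 4: _X_X__X__X_X_XX_
iteration 5: X_X_X__X__X_XX_X
position 10 holds _

_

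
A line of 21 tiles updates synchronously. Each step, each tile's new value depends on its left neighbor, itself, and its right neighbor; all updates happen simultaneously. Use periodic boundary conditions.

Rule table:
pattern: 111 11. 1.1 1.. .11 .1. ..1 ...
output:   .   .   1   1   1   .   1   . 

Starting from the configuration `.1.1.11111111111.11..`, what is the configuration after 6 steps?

step 1: 1.1.11..........11.1.
step 2: .1.11.1........11.1.1
step 3: 1.11.1.1......11.1.1.
step 4: .11.1.1.1....11.1.1.1
step 5: 11.1.1.1.1..11.1.1.1.
step 6: 1.1.1.1.1.111.1.1.1.1

1.1.1.1.1.111.1.1.1.1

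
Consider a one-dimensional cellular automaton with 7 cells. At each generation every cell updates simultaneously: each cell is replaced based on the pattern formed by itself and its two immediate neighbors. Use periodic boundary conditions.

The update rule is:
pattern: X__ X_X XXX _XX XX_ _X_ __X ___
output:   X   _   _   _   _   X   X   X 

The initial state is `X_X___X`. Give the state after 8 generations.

XX____X

__XXXX_
XX____X
__XXXX_  (repeats generation 1; period 2)
generation 8: XX____X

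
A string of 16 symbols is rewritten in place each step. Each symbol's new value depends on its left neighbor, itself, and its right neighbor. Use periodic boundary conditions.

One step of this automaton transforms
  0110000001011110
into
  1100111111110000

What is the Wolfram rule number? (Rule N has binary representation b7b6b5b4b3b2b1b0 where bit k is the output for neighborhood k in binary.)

47

position 12: 111 → 0  (bit 7 = 0)
position 2: 110 → 0  (bit 6 = 0)
position 10: 101 → 1  (bit 5 = 1)
position 3: 100 → 0  (bit 4 = 0)
position 1: 011 → 1  (bit 3 = 1)
position 9: 010 → 1  (bit 2 = 1)
position 0: 001 → 1  (bit 1 = 1)
position 4: 000 → 1  (bit 0 = 1)
bits b7..b0 = 00101111 = 47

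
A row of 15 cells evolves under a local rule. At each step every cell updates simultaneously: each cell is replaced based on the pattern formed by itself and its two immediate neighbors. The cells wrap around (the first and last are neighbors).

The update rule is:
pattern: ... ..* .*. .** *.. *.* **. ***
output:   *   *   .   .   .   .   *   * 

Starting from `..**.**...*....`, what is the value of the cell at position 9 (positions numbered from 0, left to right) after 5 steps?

.

**.*..*.**..***
**...*...*.*.**
**.**..**.....*
**..*.*.*.****.
.*.*.......***.
position 9 holds .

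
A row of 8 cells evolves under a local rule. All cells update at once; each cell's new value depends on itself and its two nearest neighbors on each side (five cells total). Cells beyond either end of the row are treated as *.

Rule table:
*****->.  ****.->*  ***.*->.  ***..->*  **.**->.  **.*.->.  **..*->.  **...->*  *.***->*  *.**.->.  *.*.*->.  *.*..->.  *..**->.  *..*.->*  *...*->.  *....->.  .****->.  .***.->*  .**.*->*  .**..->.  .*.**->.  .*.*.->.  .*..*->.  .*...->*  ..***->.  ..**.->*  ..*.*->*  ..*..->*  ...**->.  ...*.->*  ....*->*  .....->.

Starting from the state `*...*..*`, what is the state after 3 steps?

step 1: **.**...
step 2: *....*..
step 3: **.***..

**.***..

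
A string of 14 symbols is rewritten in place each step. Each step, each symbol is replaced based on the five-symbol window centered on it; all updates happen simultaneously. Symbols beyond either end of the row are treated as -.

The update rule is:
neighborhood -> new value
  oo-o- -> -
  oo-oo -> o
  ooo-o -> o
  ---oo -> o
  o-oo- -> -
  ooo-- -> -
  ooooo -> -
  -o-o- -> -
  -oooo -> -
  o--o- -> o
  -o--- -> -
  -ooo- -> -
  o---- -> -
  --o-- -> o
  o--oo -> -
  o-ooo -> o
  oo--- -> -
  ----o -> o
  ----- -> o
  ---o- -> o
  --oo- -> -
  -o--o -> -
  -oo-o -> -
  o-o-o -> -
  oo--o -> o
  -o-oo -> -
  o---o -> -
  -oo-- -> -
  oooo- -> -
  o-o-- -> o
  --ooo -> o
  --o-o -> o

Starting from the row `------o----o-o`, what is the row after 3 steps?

o--ooooo-----o

ooooooo--ooo-o
o------o-o-o-o
o--ooooo-----o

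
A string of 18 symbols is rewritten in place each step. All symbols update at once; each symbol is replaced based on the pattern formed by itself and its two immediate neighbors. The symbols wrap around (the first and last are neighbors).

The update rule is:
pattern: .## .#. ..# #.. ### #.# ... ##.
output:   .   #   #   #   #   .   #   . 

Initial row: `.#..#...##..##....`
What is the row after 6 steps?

.##.###........###

step 1: ########..##..####
step 2: #######.##..##.###
step 3: ######....##....##
step 4: #####.####..####.#
step 5: ####...##.##.##...
step 6: .##.###........###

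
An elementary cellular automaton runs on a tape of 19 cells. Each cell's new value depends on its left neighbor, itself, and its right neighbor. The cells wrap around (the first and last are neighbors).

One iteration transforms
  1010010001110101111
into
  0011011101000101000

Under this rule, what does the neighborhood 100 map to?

1

At position 3 the neighborhood is 100; the next row has 1 there.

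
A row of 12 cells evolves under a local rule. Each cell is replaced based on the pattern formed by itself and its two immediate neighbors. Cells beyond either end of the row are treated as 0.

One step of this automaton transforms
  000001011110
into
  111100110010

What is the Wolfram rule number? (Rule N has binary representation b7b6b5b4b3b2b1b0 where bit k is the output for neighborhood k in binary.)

105

position 8: 111 → 0  (bit 7 = 0)
position 10: 110 → 1  (bit 6 = 1)
position 6: 101 → 1  (bit 5 = 1)
position 11: 100 → 0  (bit 4 = 0)
position 7: 011 → 1  (bit 3 = 1)
position 5: 010 → 0  (bit 2 = 0)
position 4: 001 → 0  (bit 1 = 0)
position 0: 000 → 1  (bit 0 = 1)
bits b7..b0 = 01101001 = 105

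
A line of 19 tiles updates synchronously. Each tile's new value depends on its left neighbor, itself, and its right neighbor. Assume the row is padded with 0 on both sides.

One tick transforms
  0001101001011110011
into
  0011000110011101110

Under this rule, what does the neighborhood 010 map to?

0

At position 6 the neighborhood is 010; the next row has 0 there.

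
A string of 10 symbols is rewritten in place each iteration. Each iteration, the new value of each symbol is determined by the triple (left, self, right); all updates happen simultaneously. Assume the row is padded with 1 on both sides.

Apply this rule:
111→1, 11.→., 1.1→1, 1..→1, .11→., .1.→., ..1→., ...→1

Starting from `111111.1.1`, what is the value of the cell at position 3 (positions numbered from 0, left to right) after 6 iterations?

iteration 1: 11111.1.1.
iteration 2: 1111.1.1.1
iteration 3: 111.1.1.1.
iteration 4: 11.1.1.1.1
iteration 5: 1.1.1.1.1.
iteration 6: .1.1.1.1.1
position 3 holds 1

1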